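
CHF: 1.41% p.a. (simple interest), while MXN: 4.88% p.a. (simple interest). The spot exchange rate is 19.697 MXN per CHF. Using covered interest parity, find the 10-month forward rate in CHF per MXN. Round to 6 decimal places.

T = 10/12 years.
Growth of 1 MXN over T: 1 + 0.0488×10/12 = 1.0406667.
CHF accumulates by 1 + 0.0141×10/12 = 1.011750.
So F = 19.697 × 1.0406667 / 1.011750 = 20.25996 (MXN/CHF).
Quoted the other way: 1/20.25996 = 0.049358 CHF per MXN.

0.049358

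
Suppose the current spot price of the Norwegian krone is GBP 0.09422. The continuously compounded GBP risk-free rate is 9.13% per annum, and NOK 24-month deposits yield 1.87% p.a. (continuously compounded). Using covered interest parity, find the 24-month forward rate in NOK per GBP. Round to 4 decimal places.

T = 2 years.
GBP growth factor: e^(0.0913×2) = 1.2003342.
NOK accumulates by e^(0.0187×2) = 1.0381082.
So F = 0.09422 × 1.2003342 / 1.0381082 = 0.1089438 (GBP/NOK).
Quoted the other way: 1/0.1089438 = 9.1790 NOK per GBP.

9.1790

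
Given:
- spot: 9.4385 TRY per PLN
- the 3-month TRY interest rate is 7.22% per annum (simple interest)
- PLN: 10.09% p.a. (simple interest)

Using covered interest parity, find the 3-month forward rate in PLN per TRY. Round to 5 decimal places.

T = 3/12 years.
Growth of 1 TRY over T: 1 + 0.0722×3/12 = 1.018050.
PLN accumulates by 1 + 0.1009×3/12 = 1.025225.
Forward (TRY per PLN) = 9.4385 × 1.018050 / 1.025225 = 9.372445.
Quoted the other way: 1/9.372445 = 0.10670 PLN per TRY.

0.10670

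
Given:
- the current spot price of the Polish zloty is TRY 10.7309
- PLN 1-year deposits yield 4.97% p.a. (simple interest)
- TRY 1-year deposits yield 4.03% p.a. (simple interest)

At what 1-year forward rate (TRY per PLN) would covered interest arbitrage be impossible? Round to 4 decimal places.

T = 1 year.
TRY growth factor: 1 + 0.0403×1 = 1.040300.
PLN growth factor: 1 + 0.0497×1 = 1.049700.
So F = 10.7309 × 1.040300 / 1.049700 = 10.634805 (TRY/PLN).

10.6348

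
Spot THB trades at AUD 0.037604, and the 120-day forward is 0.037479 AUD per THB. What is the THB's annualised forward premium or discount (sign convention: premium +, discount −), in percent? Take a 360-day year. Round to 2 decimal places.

T = 120/360 years.
(F − S)/S = (0.037479 − 0.037604)/0.037604 = -0.0033241.
Per annum: -0.0033241 / (120/360) = -0.009972 = -1.00%.

-1.00%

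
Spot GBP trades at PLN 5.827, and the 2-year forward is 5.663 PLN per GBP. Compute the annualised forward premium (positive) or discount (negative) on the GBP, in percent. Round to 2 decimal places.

T = 2 years.
Period premium: (5.663 − 5.827)/5.827 = -0.0281448.
×(1/T) gives -1.41% p.a.

-1.41%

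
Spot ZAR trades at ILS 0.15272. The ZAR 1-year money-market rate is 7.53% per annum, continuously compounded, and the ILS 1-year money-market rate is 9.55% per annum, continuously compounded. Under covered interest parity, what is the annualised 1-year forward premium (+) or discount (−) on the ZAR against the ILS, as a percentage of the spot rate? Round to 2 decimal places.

T = 1 year.
F = S · g_ILS/g_ZAR = 0.15272 × 1.1002088/1.0782076 = 0.15583630.
Annualised premium = (F − S)/S × (1/T) = (0.15583630 − 0.15272)/0.15272 ÷ 1 = 2.04%.

+2.04%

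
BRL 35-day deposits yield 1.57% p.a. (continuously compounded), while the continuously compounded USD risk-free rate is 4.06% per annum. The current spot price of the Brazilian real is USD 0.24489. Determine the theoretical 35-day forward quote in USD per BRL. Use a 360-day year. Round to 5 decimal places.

T = 35/360 years.
Growth of 1 USD over T: e^(0.0406×35/360) = 1.003955.
Growth of 1 BRL over T: e^(0.0157×35/360) = 1.0015276.
So F = 0.24489 × 1.003955 / 1.0015276 = 0.2454835 (USD/BRL).

0.24548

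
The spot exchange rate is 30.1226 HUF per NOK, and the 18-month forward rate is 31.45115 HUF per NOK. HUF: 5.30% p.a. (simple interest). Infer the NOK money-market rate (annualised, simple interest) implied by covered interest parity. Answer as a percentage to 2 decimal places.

2.26%

T = 18/12 years.
F/S = 31.45115/30.1226 = 1.0441048 = (growth of HUF) / (growth of NOK).
HUF growth factor: 1 + 0.0530×18/12 = 1.079500.
So the NOK growth factor = 1.033900.
r = (1.033900 − 1)/(18/12) = 0.022600 → 2.26%.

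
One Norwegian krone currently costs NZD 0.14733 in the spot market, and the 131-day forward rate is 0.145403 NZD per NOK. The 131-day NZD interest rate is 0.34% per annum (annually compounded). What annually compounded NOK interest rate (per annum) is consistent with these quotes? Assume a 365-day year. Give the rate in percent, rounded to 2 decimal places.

T = 131/365 years.
CIP gives F = S · g_NZD/g_NOK, so g_NZD/g_NOK = 0.145403/0.14733 = 0.9869205.
The NZD side grows by (1 + 0.0034)^(131/365) = 1.0012189.
That pins the NOK growth at 1.0144879.
r = 1.0144879^(365/131) − 1 = 0.040891 → 4.09%.

4.09%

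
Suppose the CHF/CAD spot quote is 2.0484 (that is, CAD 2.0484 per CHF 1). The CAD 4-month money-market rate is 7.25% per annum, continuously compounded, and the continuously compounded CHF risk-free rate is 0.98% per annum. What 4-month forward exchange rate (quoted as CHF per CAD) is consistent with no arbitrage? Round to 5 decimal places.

T = 4/12 years.
CAD growth factor: e^(0.0725×4/12) = 1.024461.
CHF growth factor: e^(0.0098×4/12) = 1.003272.
Forward (CAD per CHF) = 2.0484 × 1.024461 / 1.003272 = 2.091662.
Invert for CHF per CAD: 1 / 2.091662 = 0.47809.

0.47809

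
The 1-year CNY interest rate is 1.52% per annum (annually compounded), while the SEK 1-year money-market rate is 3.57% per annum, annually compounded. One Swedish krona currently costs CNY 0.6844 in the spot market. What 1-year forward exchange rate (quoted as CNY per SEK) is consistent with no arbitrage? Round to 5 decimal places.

T = 1 year.
CNY accumulates by (1 + 0.0152)^1 = 1.015200.
Growth of 1 SEK over T: (1 + 0.0357)^1 = 1.035700.
So F = 0.6844 × 1.015200 / 1.035700 = 0.6708534 (CNY/SEK).

0.67085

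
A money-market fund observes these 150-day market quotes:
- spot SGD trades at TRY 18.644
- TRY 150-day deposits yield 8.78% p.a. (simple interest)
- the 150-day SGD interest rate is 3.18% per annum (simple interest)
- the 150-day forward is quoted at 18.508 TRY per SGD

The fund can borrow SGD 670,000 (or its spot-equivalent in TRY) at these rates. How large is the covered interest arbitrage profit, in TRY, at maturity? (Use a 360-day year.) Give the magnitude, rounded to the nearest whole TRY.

T = 150/360 years.
Route A — deposit SGD, sell forward: 670,000 × 1.013250 × 18.508 = TRY 12,564,664.77.
Route B — convert at spot, deposit TRY: 670,000 × 18.644 × 1.0365833333 = TRY 12,948,459.98.
The quoted forward undervalues SGD, so borrow SGD, convert to TRY at spot, deposit the TRY at 8.78%, and buy SGD forward at 18.508 to cover the loan.
Profit = 12,948,459.98 − 12,564,664.77 = TRY 383,795.

TRY 383,795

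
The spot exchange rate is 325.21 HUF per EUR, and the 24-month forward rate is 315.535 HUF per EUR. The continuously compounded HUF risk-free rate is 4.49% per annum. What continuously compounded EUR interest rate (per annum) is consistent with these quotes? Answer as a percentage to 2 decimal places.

6.00%

T = 2 years.
F/S = 315.535/325.21 = 0.9702500 = (growth of HUF) / (growth of EUR).
The HUF side grows by e^(0.0449×2) = 1.0939555.
Hence g_EUR = 1.1274986.
r = ln(1.1274986)/2 = 0.060001 → 6.00%.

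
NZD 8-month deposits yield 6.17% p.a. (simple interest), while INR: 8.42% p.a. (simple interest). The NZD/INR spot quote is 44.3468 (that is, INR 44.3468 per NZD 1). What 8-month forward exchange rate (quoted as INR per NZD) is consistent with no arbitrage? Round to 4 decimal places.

T = 8/12 years.
INR growth factor: 1 + 0.0842×8/12 = 1.05613333.
Growth of 1 NZD over T: 1 + 0.0617×8/12 = 1.04113333.
Forward (INR per NZD) = 44.3468 × 1.05613333 / 1.04113333 = 44.985721.

44.9857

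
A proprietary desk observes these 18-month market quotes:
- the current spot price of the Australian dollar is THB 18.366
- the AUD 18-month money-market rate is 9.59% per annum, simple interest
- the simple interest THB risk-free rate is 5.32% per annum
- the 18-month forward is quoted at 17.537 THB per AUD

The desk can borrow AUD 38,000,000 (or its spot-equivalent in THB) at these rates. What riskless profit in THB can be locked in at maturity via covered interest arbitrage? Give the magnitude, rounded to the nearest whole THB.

THB 8,667,445

T = 18/12 years.
Keep in AUD, deliver into the forward: 38,000,000·1.143850·17.537 = THB 762,268,503.10.
Swap to THB now, deposit: 38,000,000·18.366·1.079800 = THB 753,601,058.40.
The quoted forward overvalues AUD, so borrow THB, buy AUD at spot, deposit the AUD at 9.59%, and sell the proceeds forward at 17.537.
The gap between the two covered legs is THB 8,667,445.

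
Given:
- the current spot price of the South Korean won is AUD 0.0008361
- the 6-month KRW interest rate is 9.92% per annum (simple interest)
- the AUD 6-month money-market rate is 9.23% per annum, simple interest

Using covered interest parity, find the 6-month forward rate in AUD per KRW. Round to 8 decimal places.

0.00083335

T = 6/12 years.
AUD growth factor: 1 + 0.0923×6/12 = 1.046150.
KRW accumulates by 1 + 0.0992×6/12 = 1.049600.
Forward (AUD per KRW) = 0.0008361 × 1.046150 / 1.049600 = 0.0008333518.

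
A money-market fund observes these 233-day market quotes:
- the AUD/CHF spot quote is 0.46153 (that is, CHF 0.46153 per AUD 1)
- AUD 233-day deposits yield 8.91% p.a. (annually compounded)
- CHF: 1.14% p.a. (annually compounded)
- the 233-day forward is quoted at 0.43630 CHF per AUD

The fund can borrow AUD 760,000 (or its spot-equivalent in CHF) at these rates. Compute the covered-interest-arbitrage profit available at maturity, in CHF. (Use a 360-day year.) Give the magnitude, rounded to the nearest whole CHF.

T = 233/360 years.
Route A — deposit AUD, sell forward: 760,000 × 1.0567958 × 0.43630 = CHF 350,420.81.
Route B — convert at spot, deposit CHF: 760,000 × 0.46153 × 1.00736357 = CHF 353,345.67.
The quoted forward undervalues AUD, so borrow AUD, convert to CHF at spot, deposit the CHF at 1.14%, and buy AUD forward at 0.43630 to cover the loan.
Arbitrage profit = |350,420.81 − 353,345.67| = CHF 2,925.

CHF 2,925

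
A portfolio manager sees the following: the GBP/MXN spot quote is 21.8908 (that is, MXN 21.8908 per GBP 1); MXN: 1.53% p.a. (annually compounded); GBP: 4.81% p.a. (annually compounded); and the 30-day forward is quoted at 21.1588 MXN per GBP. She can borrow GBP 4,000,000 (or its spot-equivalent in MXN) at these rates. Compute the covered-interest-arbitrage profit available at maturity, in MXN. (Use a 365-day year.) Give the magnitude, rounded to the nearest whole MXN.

MXN 2,709,915

T = 30/365 years.
Route A — deposit GBP, sell forward: 4,000,000 × 1.0038687521 × 21.1588 = MXN 84,962,632.61.
Route B — convert at spot, deposit MXN: 4,000,000 × 21.8908 × 1.0012487902 = MXN 87,672,548.07.
The quoted forward undervalues GBP, so borrow GBP, convert to MXN at spot, deposit the MXN at 1.53%, and buy GBP forward at 21.1588 to cover the loan.
The gap between the two covered legs is MXN 2,709,915.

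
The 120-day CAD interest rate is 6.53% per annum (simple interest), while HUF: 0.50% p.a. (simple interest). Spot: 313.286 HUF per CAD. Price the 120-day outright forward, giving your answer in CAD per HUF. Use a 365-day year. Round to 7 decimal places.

0.0032551

T = 120/365 years.
Growth of 1 HUF over T: 1 + 0.0050×120/365 = 1.0016438.
CAD growth factor: 1 + 0.0653×120/365 = 1.0214685.
Forward (HUF per CAD) = 313.286 × 1.0016438 / 1.0214685 = 307.2057.
Quoted the other way: 1/307.2057 = 0.0032551 CAD per HUF.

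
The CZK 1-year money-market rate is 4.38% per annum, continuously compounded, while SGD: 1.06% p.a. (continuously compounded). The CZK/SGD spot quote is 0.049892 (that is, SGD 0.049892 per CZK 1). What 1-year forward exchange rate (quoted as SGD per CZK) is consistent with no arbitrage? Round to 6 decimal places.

0.048263

T = 1 year.
Growth of 1 SGD over T: e^(0.0106×1) = 1.0106564.
CZK growth factor: e^(0.0438×1) = 1.0447734.
CIP: F = S · (grow SGD)/(grow CZK) = 0.049892 × 1.0106564/1.0447734 = 0.04826278 SGD per CZK.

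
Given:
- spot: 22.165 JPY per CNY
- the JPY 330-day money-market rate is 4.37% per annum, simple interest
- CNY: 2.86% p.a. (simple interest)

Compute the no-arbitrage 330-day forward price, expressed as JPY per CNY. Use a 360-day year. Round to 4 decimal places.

T = 330/360 years.
JPY growth factor: 1 + 0.0437×330/360 = 1.04005833.
CNY accumulates by 1 + 0.0286×330/360 = 1.02621667.
CIP: F = S · (grow JPY)/(grow CNY) = 22.165 × 1.04005833/1.02621667 = 22.463963 JPY per CNY.

22.4640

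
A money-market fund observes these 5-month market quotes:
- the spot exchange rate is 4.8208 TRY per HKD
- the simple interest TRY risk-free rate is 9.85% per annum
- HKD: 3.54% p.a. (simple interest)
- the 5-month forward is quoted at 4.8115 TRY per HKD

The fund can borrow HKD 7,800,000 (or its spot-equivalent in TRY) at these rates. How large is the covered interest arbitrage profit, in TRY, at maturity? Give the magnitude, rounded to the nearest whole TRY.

TRY 1,062,236

T = 5/12 years.
Invest the HKD and cover forward: 7,800,000 × 1.014750 × 4.8115 = TRY 38,083,263.08.
Convert at spot and invest in TRY: 7,800,000 × 4.8208 × 1.0410416667 = TRY 39,145,498.60.
The quoted forward undervalues HKD, so borrow HKD, convert to TRY at spot, deposit the TRY at 9.85%, and buy HKD forward at 4.8115 to cover the loan.
Profit = 39,145,498.60 − 38,083,263.08 = TRY 1,062,236.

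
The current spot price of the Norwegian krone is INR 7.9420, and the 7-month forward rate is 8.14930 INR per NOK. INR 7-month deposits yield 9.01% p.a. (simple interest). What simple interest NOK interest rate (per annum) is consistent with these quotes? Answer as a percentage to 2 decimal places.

T = 7/12 years.
F/S = 8.1493/7.942 = 1.0261017 = (growth of INR) / (growth of NOK).
The INR side grows by 1 + 0.0901×7/12 = 1.0525583.
So the NOK growth factor = 1.0257836.
r = (1.0257836 − 1)/(7/12) = 0.044200 → 4.42%.

4.42%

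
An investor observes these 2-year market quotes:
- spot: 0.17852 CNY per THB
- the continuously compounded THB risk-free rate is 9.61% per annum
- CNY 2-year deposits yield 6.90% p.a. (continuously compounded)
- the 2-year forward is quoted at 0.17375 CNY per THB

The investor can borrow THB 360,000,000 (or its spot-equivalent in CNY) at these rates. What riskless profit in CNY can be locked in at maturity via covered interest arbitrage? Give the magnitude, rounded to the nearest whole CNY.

CNY 2,027,976

T = 2 years.
Keep in THB, deliver into the forward: 360,000,000·1.2119128753·0.17375 = CNY 75,805,150.35.
Swap to CNY now, deposit: 360,000,000·0.17852·1.1479755503 = CNY 73,777,174.29.
The quoted forward overvalues THB, so borrow CNY, buy THB at spot, deposit the THB at 9.61%, and sell the proceeds forward at 0.17375.
Profit = 75,805,150.35 − 73,777,174.29 = CNY 2,027,976.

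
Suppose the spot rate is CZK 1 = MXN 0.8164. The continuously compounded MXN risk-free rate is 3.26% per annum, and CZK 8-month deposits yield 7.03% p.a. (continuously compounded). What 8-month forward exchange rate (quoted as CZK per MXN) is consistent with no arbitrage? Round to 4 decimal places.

T = 8/12 years.
MXN accumulates by e^(0.0326×8/12) = 1.0219712.
CZK growth factor: e^(0.0703×8/12) = 1.0479823.
Forward (MXN per CZK) = 0.8164 × 1.0219712 / 1.0479823 = 0.7961368.
Quoted the other way: 1/0.7961368 = 1.2561 CZK per MXN.

1.2561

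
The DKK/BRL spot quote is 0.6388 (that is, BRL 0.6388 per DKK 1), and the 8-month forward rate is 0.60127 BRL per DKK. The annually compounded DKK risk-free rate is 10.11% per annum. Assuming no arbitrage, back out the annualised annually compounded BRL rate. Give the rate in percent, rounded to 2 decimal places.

T = 8/12 years.
CIP gives F = S · g_BRL/g_DKK, so g_BRL/g_DKK = 0.60127/0.6388 = 0.9412492.
DKK growth factor: (1 + 0.1011)^(8/12) = 1.0663125.
So the BRL growth factor = 1.0036658.
Annualise: 1.0036658^(12/8) − 1 = 0.005504 = 0.55%.

0.55%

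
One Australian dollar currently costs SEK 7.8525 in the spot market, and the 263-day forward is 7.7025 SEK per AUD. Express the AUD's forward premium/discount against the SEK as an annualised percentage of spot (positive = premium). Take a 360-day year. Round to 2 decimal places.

T = 263/360 years.
(F − S)/S = (7.7025 − 7.8525)/7.8525 = -0.0191022.
×(1/T) gives -2.61% p.a.

-2.61%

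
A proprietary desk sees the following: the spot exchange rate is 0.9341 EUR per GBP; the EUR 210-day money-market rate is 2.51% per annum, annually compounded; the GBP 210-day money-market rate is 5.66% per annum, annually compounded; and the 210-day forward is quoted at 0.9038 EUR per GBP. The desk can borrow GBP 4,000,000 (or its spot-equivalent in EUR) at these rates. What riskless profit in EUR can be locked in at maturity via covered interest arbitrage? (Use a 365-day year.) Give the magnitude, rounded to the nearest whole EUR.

EUR 58,525

T = 210/365 years.
Keep in GBP, deliver into the forward: 4,000,000·1.032183203·0.9038 = EUR 3,731,548.72.
Swap to EUR now, deposit: 4,000,000·0.9341·1.014365036 = EUR 3,790,073.52.
The quoted forward undervalues GBP, so borrow GBP, convert to EUR at spot, deposit the EUR at 2.51%, and buy GBP forward at 0.9038 to cover the loan.
The gap between the two covered legs is EUR 58,525.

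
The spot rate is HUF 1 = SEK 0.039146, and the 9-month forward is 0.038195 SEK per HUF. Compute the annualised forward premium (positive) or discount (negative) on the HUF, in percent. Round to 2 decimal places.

-3.24%

T = 9/12 years.
Period premium: (0.038195 − 0.039146)/0.039146 = -0.0242937.
Per annum: -0.0242937 / (9/12) = -0.032392 = -3.24%.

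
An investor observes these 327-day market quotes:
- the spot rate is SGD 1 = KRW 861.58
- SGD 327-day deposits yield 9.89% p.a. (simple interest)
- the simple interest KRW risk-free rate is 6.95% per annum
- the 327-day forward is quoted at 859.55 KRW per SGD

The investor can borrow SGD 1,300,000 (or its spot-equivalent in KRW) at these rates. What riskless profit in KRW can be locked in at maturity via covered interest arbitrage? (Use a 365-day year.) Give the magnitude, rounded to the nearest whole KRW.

KRW 26,628,477

T = 327/365 years.
Keep in SGD, deliver into the forward: 1,300,000·1.088603561644·859.55 = KRW 1,216,421,948.83.
Swap to KRW now, deposit: 1,300,000·861.58·1.062264383562 = KRW 1,189,793,471.87.
The quoted forward overvalues SGD, so borrow KRW, buy SGD at spot, deposit the SGD at 9.89%, and sell the proceeds forward at 859.55.
Profit = 1,216,421,948.83 − 1,189,793,471.87 = KRW 26,628,477.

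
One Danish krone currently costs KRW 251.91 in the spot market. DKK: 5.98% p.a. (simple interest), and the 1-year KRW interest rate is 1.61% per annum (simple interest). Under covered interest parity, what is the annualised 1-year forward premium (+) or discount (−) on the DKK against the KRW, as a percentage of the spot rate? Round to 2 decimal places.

T = 1 year.
F = S · g_KRW/g_DKK = 251.91 × 1.016100/1.059800 = 241.52269.
Annualised premium = (F − S)/S × (1/T) = (241.52269 − 251.91)/251.91 ÷ 1 = -4.12%.

-4.12%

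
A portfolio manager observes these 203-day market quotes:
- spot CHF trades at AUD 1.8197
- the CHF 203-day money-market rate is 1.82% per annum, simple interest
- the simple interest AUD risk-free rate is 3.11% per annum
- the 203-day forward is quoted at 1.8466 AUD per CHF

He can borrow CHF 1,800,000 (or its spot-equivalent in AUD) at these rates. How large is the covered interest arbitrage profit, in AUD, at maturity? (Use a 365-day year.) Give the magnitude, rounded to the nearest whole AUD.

AUD 25,410

T = 203/365 years.
Keep in CHF, deliver into the forward: 1,800,000·1.010122192·1.8466 = AUD 3,357,524.95.
Swap to AUD now, deposit: 1,800,000·1.8197·1.017296712 = AUD 3,332,114.69.
The quoted forward overvalues CHF, so borrow AUD, buy CHF at spot, deposit the CHF at 1.82%, and sell the proceeds forward at 1.8466.
Arbitrage profit = |3,357,524.95 − 3,332,114.69| = AUD 25,410.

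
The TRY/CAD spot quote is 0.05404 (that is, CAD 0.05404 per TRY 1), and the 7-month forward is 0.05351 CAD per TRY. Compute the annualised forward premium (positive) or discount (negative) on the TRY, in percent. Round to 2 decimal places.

-1.68%

T = 7/12 years.
(F − S)/S = (0.05351 − 0.05404)/0.05404 = -0.0098075.
Annualise by dividing by T: -0.0098075 / (7/12) = -0.016813 → -1.68%.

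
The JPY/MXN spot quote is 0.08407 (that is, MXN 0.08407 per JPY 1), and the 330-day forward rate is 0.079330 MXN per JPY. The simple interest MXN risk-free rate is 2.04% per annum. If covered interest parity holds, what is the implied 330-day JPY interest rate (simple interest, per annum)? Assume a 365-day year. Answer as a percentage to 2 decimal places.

8.77%

T = 330/365 years.
By CIP, F/S equals the MXN-to-JPY growth ratio: 0.07933/0.08407 = 0.9436184.
MXN growth factor: 1 + 0.0204×330/365 = 1.0184438.
That pins the JPY growth at 1.0792962.
(1.0792962 − 1)/T = 0.087706, i.e. 8.77%.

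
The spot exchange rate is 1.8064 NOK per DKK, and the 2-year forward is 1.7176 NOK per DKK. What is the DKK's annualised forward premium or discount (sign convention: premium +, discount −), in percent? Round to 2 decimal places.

-2.46%

T = 2 years.
DKK trades forward at -4.91585% vs spot over the period.
Per annum: -0.0491585 / 2 = -0.024579 = -2.46%.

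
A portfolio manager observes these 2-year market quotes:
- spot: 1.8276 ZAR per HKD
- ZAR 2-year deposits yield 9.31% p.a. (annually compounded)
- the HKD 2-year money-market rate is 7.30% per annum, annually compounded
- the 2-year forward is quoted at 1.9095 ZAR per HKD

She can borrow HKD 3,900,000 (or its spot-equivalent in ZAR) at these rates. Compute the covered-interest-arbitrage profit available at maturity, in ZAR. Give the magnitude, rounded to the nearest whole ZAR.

T = 2 years.
Invest the HKD and cover forward: 3,900,000 × 1.151329 × 1.9095 = ZAR 8,574,004.63.
Convert at spot and invest in ZAR: 3,900,000 × 1.8276 × 1.19486761 = ZAR 8,516,586.17.
The quoted forward overvalues HKD, so borrow ZAR, buy HKD at spot, deposit the HKD at 7.30%, and sell the proceeds forward at 1.9095.
Profit = 8,574,004.63 − 8,516,586.17 = ZAR 57,418.

ZAR 57,418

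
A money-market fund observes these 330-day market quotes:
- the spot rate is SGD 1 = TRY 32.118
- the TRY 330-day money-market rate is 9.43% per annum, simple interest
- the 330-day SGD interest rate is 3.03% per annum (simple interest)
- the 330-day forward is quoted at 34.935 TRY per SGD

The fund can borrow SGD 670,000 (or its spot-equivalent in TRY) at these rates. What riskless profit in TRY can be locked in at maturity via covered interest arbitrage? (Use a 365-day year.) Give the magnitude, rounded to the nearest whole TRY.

TRY 693,936

T = 330/365 years.
Invest the SGD and cover forward: 670,000 × 1.0273945205 × 34.935 = TRY 24,047,658.47.
Convert at spot and invest in TRY: 670,000 × 32.118 × 1.0852575342 = TRY 23,353,721.99.
The quoted forward overvalues SGD, so borrow TRY, buy SGD at spot, deposit the SGD at 3.03%, and sell the proceeds forward at 34.935.
Profit = 24,047,658.47 − 23,353,721.99 = TRY 693,936.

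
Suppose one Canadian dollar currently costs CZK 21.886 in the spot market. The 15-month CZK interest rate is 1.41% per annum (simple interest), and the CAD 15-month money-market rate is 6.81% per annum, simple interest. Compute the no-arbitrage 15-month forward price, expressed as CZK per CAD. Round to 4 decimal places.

20.5246

T = 15/12 years.
CZK growth factor: 1 + 0.0141×15/12 = 1.017625.
CAD growth factor: 1 + 0.0681×15/12 = 1.085125.
CIP: F = S · (grow CZK)/(grow CAD) = 21.886 × 1.017625/1.085125 = 20.524585 CZK per CAD.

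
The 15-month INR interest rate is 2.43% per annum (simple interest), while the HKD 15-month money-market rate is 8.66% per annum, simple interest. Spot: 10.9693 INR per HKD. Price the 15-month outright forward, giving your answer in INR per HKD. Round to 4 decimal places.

10.1985

T = 15/12 years.
INR accumulates by 1 + 0.0243×15/12 = 1.030375.
HKD growth factor: 1 + 0.0866×15/12 = 1.108250.
CIP: F = S · (grow INR)/(grow HKD) = 10.9693 × 1.030375/1.108250 = 10.198504 INR per HKD.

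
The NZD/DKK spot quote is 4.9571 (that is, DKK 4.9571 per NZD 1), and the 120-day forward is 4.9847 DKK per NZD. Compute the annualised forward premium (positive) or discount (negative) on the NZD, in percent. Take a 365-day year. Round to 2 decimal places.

T = 120/365 years.
(F − S)/S = (4.9847 − 4.9571)/4.9571 = 0.0055678.
Annualise by dividing by T: 0.0055678 / (120/365) = 0.016935 → 1.69%.

+1.69%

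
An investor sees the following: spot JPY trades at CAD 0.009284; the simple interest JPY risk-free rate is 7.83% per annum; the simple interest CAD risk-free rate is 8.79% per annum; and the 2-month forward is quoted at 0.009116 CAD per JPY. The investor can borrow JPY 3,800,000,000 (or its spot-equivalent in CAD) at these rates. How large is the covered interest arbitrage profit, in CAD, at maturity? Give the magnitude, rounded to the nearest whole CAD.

CAD 703,178

T = 2/12 years.
Route A — deposit JPY, sell forward: 3,800,000,000 × 1.013050 × 0.009116 = CAD 35,092,862.44.
Route B — convert at spot, deposit CAD: 3,800,000,000 × 0.009284 × 1.014650 = CAD 35,796,040.28.
The quoted forward undervalues JPY, so borrow JPY, convert to CAD at spot, deposit the CAD at 8.79%, and buy JPY forward at 0.009116 to cover the loan.
The gap between the two covered legs is CAD 703,178.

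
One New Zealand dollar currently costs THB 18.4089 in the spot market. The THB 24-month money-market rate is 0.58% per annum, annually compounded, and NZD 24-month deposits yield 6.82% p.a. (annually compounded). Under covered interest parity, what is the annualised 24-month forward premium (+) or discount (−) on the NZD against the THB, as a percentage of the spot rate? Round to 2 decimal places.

-5.67%

T = 2 years.
CIP forward (THB per NZD) = 18.4089 × 1.0116336/1.1410512 = 16.3209695.
Annualised premium = (F − S)/S × (1/T) = (16.3209695 − 18.4089)/18.4089 ÷ 2 = -5.67%.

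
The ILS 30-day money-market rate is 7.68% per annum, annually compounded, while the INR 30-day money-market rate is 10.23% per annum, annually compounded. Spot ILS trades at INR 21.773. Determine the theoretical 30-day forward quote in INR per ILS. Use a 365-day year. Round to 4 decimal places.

T = 30/365 years.
INR growth factor: (1 + 0.1023)^(30/365) = 1.00803752.
Growth of 1 ILS over T: (1 + 0.0768)^(30/365) = 1.0061002.
CIP: F = S · (grow INR)/(grow ILS) = 21.773 × 1.00803752/1.0061002 = 21.814926 INR per ILS.

21.8149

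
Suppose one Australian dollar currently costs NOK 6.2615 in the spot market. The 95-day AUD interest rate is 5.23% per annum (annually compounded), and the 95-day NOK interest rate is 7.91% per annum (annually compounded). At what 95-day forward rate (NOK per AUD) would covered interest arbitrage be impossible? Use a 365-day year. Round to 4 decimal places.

6.3026

T = 95/365 years.
NOK accumulates by (1 + 0.0791)^(95/365) = 1.0200116.
AUD growth factor: (1 + 0.0523)^(95/365) = 1.0133567.
Forward (NOK per AUD) = 6.2615 × 1.0200116 / 1.0133567 = 6.302620.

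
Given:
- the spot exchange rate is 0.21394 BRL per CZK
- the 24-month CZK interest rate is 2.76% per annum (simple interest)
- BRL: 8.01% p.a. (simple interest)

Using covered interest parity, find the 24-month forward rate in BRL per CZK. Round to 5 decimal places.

0.23523

T = 2 years.
Growth of 1 BRL over T: 1 + 0.0801×2 = 1.160200.
Growth of 1 CZK over T: 1 + 0.0276×2 = 1.055200.
Forward (BRL per CZK) = 0.21394 × 1.160200 / 1.055200 = 0.2352286.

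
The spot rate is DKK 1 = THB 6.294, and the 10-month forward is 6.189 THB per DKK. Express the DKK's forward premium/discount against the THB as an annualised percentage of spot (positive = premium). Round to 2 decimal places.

T = 10/12 years.
Period premium: (6.189 − 6.294)/6.294 = -0.0166826.
×(1/T) gives -2.00% p.a.

-2.00%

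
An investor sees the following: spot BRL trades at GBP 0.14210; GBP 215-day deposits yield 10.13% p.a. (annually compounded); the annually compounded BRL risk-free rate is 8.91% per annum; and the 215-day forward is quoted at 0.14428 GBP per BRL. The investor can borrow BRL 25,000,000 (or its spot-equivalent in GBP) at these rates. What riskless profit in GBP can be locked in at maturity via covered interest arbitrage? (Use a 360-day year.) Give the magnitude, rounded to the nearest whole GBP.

GBP 32,397

T = 215/360 years.
Route A — deposit BRL, sell forward: 25,000,000 × 1.052295441 × 0.14428 = GBP 3,795,629.66.
Route B — convert at spot, deposit GBP: 25,000,000 × 0.14210 × 1.05931953 = GBP 3,763,232.63.
The quoted forward overvalues BRL, so borrow GBP, buy BRL at spot, deposit the BRL at 8.91%, and sell the proceeds forward at 0.14428.
Arbitrage profit = |3,795,629.66 − 3,763,232.63| = GBP 32,397.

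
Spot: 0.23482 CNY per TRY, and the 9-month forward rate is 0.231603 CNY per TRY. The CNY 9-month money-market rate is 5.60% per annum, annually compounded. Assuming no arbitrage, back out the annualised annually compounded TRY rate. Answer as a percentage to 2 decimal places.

7.56%

T = 9/12 years.
By CIP, F/S equals the CNY-to-TRY growth ratio: 0.231603/0.23482 = 0.9863001.
The CNY side grows by (1 + 0.0560)^(9/12) = 1.0417127.
So the TRY growth factor = 1.0561823.
Annualise: 1.0561823^(12/9) − 1 = 0.075603 = 7.56%.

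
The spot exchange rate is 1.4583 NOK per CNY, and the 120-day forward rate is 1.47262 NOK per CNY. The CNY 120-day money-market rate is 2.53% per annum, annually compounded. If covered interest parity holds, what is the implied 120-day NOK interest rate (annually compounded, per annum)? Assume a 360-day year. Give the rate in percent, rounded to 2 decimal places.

5.58%

T = 120/360 years.
F/S = 1.47262/1.4583 = 1.0098197 = (growth of NOK) / (growth of CNY).
CNY growth factor: (1 + 0.0253)^(120/360) = 1.0083632.
Hence g_NOK = 1.018265.
Annualise: 1.018265^(360/120) − 1 = 0.055802 = 5.58%.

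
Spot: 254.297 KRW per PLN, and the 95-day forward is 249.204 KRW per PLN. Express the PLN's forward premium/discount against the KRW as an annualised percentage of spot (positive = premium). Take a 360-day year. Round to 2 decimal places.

T = 95/360 years.
PLN trades forward at -2.00278% vs spot over the period.
×(1/T) gives -7.59% p.a.

-7.59%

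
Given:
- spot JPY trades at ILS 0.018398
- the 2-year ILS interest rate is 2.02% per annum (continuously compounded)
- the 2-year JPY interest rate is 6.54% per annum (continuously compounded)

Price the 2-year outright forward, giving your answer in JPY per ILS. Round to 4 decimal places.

T = 2 years.
ILS accumulates by e^(0.0202×2) = 1.04122718.
JPY accumulates by e^(0.0654×2) = 1.13973981.
Forward (ILS per JPY) = 0.018398 × 1.04122718 / 1.13973981 = 0.016807781.
Invert for JPY per ILS: 1 / 0.016807781 = 59.4963.

59.4963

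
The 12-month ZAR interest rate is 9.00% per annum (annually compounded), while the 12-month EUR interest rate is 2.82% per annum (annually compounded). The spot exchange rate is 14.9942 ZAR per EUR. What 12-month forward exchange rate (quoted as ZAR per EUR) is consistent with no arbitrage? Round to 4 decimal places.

15.8954

T = 1 year.
ZAR accumulates by (1 + 0.0900)^1 = 1.090000.
EUR growth factor: (1 + 0.0282)^1 = 1.028200.
CIP: F = S · (grow ZAR)/(grow EUR) = 14.9942 × 1.090000/1.028200 = 15.895427 ZAR per EUR.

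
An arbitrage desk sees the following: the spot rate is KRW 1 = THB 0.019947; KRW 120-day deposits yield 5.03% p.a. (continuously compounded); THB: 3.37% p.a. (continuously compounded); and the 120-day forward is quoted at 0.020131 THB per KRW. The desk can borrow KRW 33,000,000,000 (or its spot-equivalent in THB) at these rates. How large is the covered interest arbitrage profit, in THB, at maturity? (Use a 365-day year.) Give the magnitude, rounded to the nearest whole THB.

THB 9,815,628

T = 120/365 years.
Route A — deposit KRW, sell forward: 33,000,000,000 × 1.01667447912 × 0.020131 = THB 675,400,239.99.
Route B — convert at spot, deposit THB: 33,000,000,000 × 0.019947 × 1.01114105649 = THB 665,584,611.58.
The quoted forward overvalues KRW, so borrow THB, buy KRW at spot, deposit the KRW at 5.03%, and sell the proceeds forward at 0.020131.
Arbitrage profit = |675,400,239.99 − 665,584,611.58| = THB 9,815,628.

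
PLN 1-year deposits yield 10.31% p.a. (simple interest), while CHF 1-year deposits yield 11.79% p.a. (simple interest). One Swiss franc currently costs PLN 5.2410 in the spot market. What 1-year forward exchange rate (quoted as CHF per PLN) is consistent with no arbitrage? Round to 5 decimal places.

T = 1 year.
PLN accumulates by 1 + 0.1031×1 = 1.103100.
Growth of 1 CHF over T: 1 + 0.1179×1 = 1.117900.
CIP: F = S · (grow PLN)/(grow CHF) = 5.241 × 1.103100/1.117900 = 5.171614 PLN per CHF.
Invert for CHF per PLN: 1 / 5.171614 = 0.19336.

0.19336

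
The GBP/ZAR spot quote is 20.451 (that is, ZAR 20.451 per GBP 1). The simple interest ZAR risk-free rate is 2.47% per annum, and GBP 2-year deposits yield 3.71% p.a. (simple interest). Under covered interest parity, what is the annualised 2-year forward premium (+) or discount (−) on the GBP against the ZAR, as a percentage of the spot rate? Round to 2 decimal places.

-1.15%

T = 2 years.
F = S · g_ZAR/g_GBP = 20.451 × 1.049400/1.074200 = 19.978849.
Annualised premium = (F − S)/S × (1/T) = (19.978849 − 20.451)/20.451 ÷ 2 = -1.15%.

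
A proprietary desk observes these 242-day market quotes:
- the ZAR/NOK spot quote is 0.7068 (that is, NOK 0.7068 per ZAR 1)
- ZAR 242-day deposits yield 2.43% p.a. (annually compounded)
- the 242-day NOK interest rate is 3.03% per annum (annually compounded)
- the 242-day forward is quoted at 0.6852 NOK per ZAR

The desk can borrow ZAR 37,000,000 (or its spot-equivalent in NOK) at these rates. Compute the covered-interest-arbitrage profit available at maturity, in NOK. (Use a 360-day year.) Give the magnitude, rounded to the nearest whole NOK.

T = 242/360 years.
Route A — deposit ZAR, sell forward: 37,000,000 × 1.0162706358 × 0.6852 = NOK 25,764,899.67.
Route B — convert at spot, deposit NOK: 37,000,000 × 0.7068 × 1.0202685206 = NOK 26,681,654.24.
The quoted forward undervalues ZAR, so borrow ZAR, convert to NOK at spot, deposit the NOK at 3.03%, and buy ZAR forward at 0.6852 to cover the loan.
Arbitrage profit = |25,764,899.67 − 26,681,654.24| = NOK 916,755.

NOK 916,755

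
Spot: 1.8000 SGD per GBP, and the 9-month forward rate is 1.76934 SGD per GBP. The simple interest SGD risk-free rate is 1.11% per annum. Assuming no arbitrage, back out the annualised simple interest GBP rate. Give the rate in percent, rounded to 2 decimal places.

3.44%

T = 9/12 years.
By CIP, F/S equals the SGD-to-GBP growth ratio: 1.76934/1.8 = 0.9829667.
SGD growth factor: 1 + 0.0111×9/12 = 1.008325.
Hence g_GBP = 1.0257977.
(1.0257977 − 1)/T = 0.034397, i.e. 3.44%.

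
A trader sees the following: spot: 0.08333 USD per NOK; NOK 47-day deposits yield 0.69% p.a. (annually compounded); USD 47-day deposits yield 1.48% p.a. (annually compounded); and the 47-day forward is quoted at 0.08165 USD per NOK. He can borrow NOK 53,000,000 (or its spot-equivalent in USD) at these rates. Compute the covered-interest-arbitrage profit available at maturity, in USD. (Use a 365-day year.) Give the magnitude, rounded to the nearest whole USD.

T = 47/365 years.
Invest the NOK and cover forward: 53,000,000 × 1.000885834 × 0.08165 = USD 4,331,283.40.
Convert at spot and invest in USD: 53,000,000 × 0.08333 × 1.001893579 = USD 4,424,852.97.
The quoted forward undervalues NOK, so borrow NOK, convert to USD at spot, deposit the USD at 1.48%, and buy NOK forward at 0.08165 to cover the loan.
The gap between the two covered legs is USD 93,570.

USD 93,570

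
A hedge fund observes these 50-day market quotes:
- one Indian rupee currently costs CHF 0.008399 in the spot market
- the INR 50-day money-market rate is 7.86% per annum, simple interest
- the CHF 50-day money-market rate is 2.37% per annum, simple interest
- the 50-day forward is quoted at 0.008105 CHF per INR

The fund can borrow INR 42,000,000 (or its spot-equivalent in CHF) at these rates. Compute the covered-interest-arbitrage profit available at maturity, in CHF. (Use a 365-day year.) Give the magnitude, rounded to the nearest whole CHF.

T = 50/365 years.
Keep in INR, deliver into the forward: 42,000,000·1.01076712·0.008105 = CHF 344,075.24.
Swap to CHF now, deposit: 42,000,000·0.008399·1.00324658 = CHF 353,903.26.
The quoted forward undervalues INR, so borrow INR, convert to CHF at spot, deposit the CHF at 2.37%, and buy INR forward at 0.008105 to cover the loan.
Profit = 353,903.26 − 344,075.24 = CHF 9,828.

CHF 9,828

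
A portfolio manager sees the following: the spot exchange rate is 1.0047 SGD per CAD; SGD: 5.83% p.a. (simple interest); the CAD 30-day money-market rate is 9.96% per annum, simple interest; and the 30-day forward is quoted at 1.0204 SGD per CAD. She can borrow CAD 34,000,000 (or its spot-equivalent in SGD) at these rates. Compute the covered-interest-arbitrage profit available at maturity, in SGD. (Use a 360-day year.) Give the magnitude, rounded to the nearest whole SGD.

T = 30/360 years.
Keep in CAD, deliver into the forward: 34,000,000·1.008300·1.0204 = SGD 34,981,556.88.
Swap to SGD now, deposit: 34,000,000·1.0047·1.0048583333 = SGD 34,325,759.69.
The quoted forward overvalues CAD, so borrow SGD, buy CAD at spot, deposit the CAD at 9.96%, and sell the proceeds forward at 1.0204.
The gap between the two covered legs is SGD 655,797.

SGD 655,797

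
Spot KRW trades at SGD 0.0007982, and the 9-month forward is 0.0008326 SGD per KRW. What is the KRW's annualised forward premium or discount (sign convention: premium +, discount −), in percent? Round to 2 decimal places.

+5.75%

T = 9/12 years.
KRW trades forward at +4.30970% vs spot over the period.
Annualise by dividing by T: 0.0430970 / (9/12) = 0.057463 → 5.75%.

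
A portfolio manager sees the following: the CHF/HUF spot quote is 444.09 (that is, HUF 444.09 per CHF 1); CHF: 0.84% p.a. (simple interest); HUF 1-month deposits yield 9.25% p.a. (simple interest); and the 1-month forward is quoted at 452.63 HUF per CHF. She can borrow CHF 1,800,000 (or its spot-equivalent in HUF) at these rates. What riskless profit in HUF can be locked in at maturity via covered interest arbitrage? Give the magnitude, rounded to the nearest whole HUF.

HUF 9,780,565

T = 1/12 years.
Route A — deposit CHF, sell forward: 1,800,000 × 1.000700 × 452.63 = HUF 815,304,313.80.
Route B — convert at spot, deposit HUF: 1,800,000 × 444.09 × 1.00770833333 = HUF 805,523,748.75.
The quoted forward overvalues CHF, so borrow HUF, buy CHF at spot, deposit the CHF at 0.84%, and sell the proceeds forward at 452.63.
The gap between the two covered legs is HUF 9,780,565.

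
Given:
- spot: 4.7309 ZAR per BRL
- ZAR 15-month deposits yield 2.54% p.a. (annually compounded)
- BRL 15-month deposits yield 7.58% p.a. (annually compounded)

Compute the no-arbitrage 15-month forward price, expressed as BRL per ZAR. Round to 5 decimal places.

T = 15/12 years.
Growth of 1 ZAR over T: (1 + 0.0254)^(15/12) = 1.0318502.
BRL accumulates by (1 + 0.0758)^(15/12) = 1.0956313.
So F = 4.7309 × 1.0318502 / 1.0956313 = 4.455495 (ZAR/BRL).
Invert for BRL per ZAR: 1 / 4.455495 = 0.22444.

0.22444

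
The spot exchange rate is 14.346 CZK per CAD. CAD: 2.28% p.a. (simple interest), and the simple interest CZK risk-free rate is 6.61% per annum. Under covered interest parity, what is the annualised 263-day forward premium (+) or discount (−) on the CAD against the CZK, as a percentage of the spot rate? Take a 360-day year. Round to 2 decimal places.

T = 263/360 years.
CIP forward (CZK per CAD) = 14.346 × 1.0482897/1.0166567 = 14.792372.
Annualised premium = (F − S)/S × (1/T) = (14.792372 − 14.346)/14.346 ÷ (263/360) = 4.26%.

+4.26%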